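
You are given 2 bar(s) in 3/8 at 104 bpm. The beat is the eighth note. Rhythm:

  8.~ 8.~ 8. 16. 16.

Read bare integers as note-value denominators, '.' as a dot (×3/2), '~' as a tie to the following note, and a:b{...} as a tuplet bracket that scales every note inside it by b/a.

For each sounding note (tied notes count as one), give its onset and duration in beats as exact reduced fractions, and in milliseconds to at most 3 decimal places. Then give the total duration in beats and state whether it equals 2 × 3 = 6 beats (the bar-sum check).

1) 0.0ms=0b +2596.154ms=9/2b
2) 2596.154ms=9/2b +432.692ms=3/4b
3) 3028.846ms=21/4b +432.692ms=3/4b
Σ=6b of 6 (104bpm 3/8) — PASS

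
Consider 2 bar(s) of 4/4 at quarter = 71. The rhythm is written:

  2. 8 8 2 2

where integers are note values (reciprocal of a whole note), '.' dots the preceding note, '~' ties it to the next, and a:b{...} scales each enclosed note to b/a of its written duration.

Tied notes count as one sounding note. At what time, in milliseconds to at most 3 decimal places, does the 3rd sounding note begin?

1. 0.0ms @ 0 + 2535.211ms (3)
2. 2535.211ms @ 3 + 422.535ms (1/2)
3. 2957.746ms @ 7/2 + 422.535ms (1/2)
4. 3380.282ms @ 4 + 1690.141ms (2)
5. 5070.423ms @ 6 + 1690.141ms (2)

note 3 onset = 7/2b = 2957.746ms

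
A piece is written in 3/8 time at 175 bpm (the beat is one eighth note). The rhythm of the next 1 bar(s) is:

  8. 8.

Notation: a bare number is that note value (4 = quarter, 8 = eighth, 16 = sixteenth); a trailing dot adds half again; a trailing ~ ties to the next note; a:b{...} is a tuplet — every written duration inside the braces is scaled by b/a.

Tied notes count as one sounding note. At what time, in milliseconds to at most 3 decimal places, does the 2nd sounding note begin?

note 2 onset = 3/2b = 514.286ms

1. 0.0ms @ 0 + 514.286ms (3/2)
2. 514.286ms @ 3/2 + 514.286ms (3/2)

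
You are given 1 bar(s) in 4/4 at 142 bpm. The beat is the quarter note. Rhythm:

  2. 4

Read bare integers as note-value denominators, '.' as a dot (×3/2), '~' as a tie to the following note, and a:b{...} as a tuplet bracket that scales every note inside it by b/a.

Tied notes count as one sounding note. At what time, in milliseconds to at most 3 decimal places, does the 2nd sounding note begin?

note 2 onset = 3b = 1267.606ms

1. 0.0ms @ 0 + 1267.606ms (3)
2. 1267.606ms @ 3 + 422.535ms (1)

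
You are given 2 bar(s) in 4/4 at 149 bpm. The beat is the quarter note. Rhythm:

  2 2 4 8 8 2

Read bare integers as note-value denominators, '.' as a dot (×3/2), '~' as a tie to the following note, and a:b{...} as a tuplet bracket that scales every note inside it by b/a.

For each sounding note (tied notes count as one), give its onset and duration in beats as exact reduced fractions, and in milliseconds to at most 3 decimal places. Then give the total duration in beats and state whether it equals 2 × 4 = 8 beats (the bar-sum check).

1) 0.0ms=0b +805.369ms=2b
2) 805.369ms=2b +805.369ms=2b
3) 1610.738ms=4b +402.685ms=1b
4) 2013.423ms=5b +201.342ms=1/2b
5) 2214.765ms=11/2b +201.342ms=1/2b
6) 2416.107ms=6b +805.369ms=2b
Σ=8b of 8 (149bpm 4/4) — PASS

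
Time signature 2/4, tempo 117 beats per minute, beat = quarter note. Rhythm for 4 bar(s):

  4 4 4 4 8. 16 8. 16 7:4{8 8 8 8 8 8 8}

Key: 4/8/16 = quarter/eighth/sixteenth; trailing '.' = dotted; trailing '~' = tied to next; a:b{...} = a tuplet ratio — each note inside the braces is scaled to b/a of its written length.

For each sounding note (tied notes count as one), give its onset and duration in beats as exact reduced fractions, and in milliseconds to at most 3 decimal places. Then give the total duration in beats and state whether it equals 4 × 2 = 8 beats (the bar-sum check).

1) 0.0ms=0b +512.821ms=1b
2) 512.821ms=1b +512.821ms=1b
3) 1025.641ms=2b +512.821ms=1b
4) 1538.462ms=3b +512.821ms=1b
5) 2051.282ms=4b +384.615ms=3/4b
6) 2435.897ms=19/4b +128.205ms=1/4b
7) 2564.103ms=5b +384.615ms=3/4b
8) 2948.718ms=23/4b +128.205ms=1/4b
9) 3076.923ms=6b +146.52ms=2/7b
10) 3223.443ms=44/7b +146.52ms=2/7b
11) 3369.963ms=46/7b +146.52ms=2/7b
12) 3516.484ms=48/7b +146.52ms=2/7b
13) 3663.004ms=50/7b +146.52ms=2/7b
14) 3809.524ms=52/7b +146.52ms=2/7b
15) 3956.044ms=54/7b +146.52ms=2/7b
Σ=8b of 8 (117bpm 2/4) — PASS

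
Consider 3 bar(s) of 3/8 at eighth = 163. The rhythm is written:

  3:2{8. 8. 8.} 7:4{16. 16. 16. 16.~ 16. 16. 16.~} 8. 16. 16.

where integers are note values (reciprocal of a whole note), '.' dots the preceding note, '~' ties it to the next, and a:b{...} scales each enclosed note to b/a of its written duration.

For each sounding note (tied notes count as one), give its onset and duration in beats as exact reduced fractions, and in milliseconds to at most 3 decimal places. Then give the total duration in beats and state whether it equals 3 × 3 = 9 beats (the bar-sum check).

1) 0.0ms=0b +368.098ms=1b
2) 368.098ms=1b +368.098ms=1b
3) 736.196ms=2b +368.098ms=1b
4) 1104.294ms=3b +157.756ms=3/7b
5) 1262.051ms=24/7b +157.756ms=3/7b
6) 1419.807ms=27/7b +157.756ms=3/7b
7) 1577.564ms=30/7b +315.513ms=6/7b
8) 1893.076ms=36/7b +157.756ms=3/7b
9) 2050.833ms=39/7b +709.904ms=27/14b
10) 2760.736ms=15/2b +276.074ms=3/4b
11) 3036.81ms=33/4b +276.074ms=3/4b
Σ=9b of 9 (163bpm 3/8) — PASS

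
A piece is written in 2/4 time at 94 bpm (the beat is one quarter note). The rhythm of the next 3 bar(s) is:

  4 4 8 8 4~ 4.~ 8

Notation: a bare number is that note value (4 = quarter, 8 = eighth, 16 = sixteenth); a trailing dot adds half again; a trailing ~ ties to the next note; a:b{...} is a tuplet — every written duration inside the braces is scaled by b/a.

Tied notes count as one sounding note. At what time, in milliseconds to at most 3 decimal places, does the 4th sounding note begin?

1. 0.0ms @ 0 + 638.298ms (1)
2. 638.298ms @ 1 + 638.298ms (1)
3. 1276.596ms @ 2 + 319.149ms (1/2)
4. 1595.745ms @ 5/2 + 319.149ms (1/2)
5. 1914.894ms @ 3 + 1914.894ms (3)

note 4 onset = 5/2b = 1595.745ms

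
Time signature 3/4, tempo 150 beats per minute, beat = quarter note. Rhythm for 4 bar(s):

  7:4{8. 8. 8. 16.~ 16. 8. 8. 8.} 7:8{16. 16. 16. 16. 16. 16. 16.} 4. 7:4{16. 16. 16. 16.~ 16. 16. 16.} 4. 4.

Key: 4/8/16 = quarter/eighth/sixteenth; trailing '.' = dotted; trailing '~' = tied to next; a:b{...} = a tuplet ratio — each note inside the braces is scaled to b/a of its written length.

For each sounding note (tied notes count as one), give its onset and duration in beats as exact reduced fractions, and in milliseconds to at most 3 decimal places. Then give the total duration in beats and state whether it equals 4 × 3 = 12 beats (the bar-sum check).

1) 0.0ms=0b +171.429ms=3/7b
2) 171.429ms=3/7b +171.429ms=3/7b
3) 342.857ms=6/7b +171.429ms=3/7b
4) 514.286ms=9/7b +171.429ms=3/7b
5) 685.714ms=12/7b +171.429ms=3/7b
6) 857.143ms=15/7b +171.429ms=3/7b
7) 1028.571ms=18/7b +171.429ms=3/7b
8) 1200.0ms=3b +171.429ms=3/7b
9) 1371.429ms=24/7b +171.429ms=3/7b
10) 1542.857ms=27/7b +171.429ms=3/7b
11) 1714.286ms=30/7b +171.429ms=3/7b
12) 1885.714ms=33/7b +171.429ms=3/7b
13) 2057.143ms=36/7b +171.429ms=3/7b
14) 2228.571ms=39/7b +171.429ms=3/7b
15) 2400.0ms=6b +600.0ms=3/2b
16) 3000.0ms=15/2b +85.714ms=3/14b
17) 3085.714ms=54/7b +85.714ms=3/14b
18) 3171.429ms=111/14b +85.714ms=3/14b
19) 3257.143ms=57/7b +171.429ms=3/7b
20) 3428.571ms=60/7b +85.714ms=3/14b
21) 3514.286ms=123/14b +85.714ms=3/14b
22) 3600.0ms=9b +600.0ms=3/2b
23) 4200.0ms=21/2b +600.0ms=3/2b
Σ=12b of 12 (150bpm 3/4) — PASS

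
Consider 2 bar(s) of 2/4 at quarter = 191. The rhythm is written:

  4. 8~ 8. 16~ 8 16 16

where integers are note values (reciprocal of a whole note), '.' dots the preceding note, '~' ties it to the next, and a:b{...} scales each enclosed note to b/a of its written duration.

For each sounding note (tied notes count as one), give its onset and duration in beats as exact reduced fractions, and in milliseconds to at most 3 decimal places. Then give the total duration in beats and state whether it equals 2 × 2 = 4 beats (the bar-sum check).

1) 0.0ms=0b +471.204ms=3/2b
2) 471.204ms=3/2b +392.67ms=5/4b
3) 863.874ms=11/4b +235.602ms=3/4b
4) 1099.476ms=7/2b +78.534ms=1/4b
5) 1178.01ms=15/4b +78.534ms=1/4b
Σ=4b of 4 (191bpm 2/4) — PASS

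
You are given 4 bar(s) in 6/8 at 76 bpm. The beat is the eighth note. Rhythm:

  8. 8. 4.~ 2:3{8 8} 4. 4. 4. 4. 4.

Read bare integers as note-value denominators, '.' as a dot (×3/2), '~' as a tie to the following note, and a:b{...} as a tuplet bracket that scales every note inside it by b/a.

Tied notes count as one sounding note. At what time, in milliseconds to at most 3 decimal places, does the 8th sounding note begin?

note 8 onset = 18b = 14210.526ms

1. 0.0ms @ 0 + 1184.211ms (3/2)
2. 1184.211ms @ 3/2 + 1184.211ms (3/2)
3. 2368.421ms @ 3 + 3552.632ms (9/2)
4. 5921.053ms @ 15/2 + 1184.211ms (3/2)
5. 7105.263ms @ 9 + 2368.421ms (3)
6. 9473.684ms @ 12 + 2368.421ms (3)
7. 11842.105ms @ 15 + 2368.421ms (3)
8. 14210.526ms @ 18 + 2368.421ms (3)
9. 16578.947ms @ 21 + 2368.421ms (3)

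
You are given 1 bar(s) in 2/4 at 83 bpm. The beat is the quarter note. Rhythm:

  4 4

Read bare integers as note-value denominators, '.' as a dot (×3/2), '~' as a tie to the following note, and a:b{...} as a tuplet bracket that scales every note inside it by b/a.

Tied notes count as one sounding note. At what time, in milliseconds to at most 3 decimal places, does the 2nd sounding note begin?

note 2 onset = 1b = 722.892ms

1. 0.0ms @ 0 + 722.892ms (1)
2. 722.892ms @ 1 + 722.892ms (1)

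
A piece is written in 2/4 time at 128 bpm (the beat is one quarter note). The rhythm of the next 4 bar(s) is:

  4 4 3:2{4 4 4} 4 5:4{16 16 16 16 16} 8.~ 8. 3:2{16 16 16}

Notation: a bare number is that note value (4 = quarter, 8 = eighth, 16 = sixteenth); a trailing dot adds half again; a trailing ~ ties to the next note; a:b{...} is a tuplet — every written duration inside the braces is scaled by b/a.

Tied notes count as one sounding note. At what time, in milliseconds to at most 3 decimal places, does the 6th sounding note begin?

1. 0.0ms @ 0 + 468.75ms (1)
2. 468.75ms @ 1 + 468.75ms (1)
3. 937.5ms @ 2 + 312.5ms (2/3)
4. 1250.0ms @ 8/3 + 312.5ms (2/3)
5. 1562.5ms @ 10/3 + 312.5ms (2/3)
6. 1875.0ms @ 4 + 468.75ms (1)
7. 2343.75ms @ 5 + 93.75ms (1/5)
8. 2437.5ms @ 26/5 + 93.75ms (1/5)
9. 2531.25ms @ 27/5 + 93.75ms (1/5)
10. 2625.0ms @ 28/5 + 93.75ms (1/5)
11. 2718.75ms @ 29/5 + 93.75ms (1/5)
12. 2812.5ms @ 6 + 703.125ms (3/2)
13. 3515.625ms @ 15/2 + 78.125ms (1/6)
14. 3593.75ms @ 23/3 + 78.125ms (1/6)
15. 3671.875ms @ 47/6 + 78.125ms (1/6)

note 6 onset = 4b = 1875.0ms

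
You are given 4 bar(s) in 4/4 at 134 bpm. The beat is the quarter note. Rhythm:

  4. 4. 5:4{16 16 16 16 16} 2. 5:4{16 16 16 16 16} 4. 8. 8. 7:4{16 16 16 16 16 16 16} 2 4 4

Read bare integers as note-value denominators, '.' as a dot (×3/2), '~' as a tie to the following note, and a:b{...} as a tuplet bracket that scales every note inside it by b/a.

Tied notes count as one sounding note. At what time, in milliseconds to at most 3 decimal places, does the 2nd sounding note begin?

1. 0.0ms @ 0 + 671.642ms (3/2)
2. 671.642ms @ 3/2 + 671.642ms (3/2)
3. 1343.284ms @ 3 + 89.552ms (1/5)
4. 1432.836ms @ 16/5 + 89.552ms (1/5)
5. 1522.388ms @ 17/5 + 89.552ms (1/5)
6. 1611.94ms @ 18/5 + 89.552ms (1/5)
7. 1701.493ms @ 19/5 + 89.552ms (1/5)
8. 1791.045ms @ 4 + 1343.284ms (3)
9. 3134.328ms @ 7 + 89.552ms (1/5)
10. 3223.881ms @ 36/5 + 89.552ms (1/5)
11. 3313.433ms @ 37/5 + 89.552ms (1/5)
12. 3402.985ms @ 38/5 + 89.552ms (1/5)
13. 3492.537ms @ 39/5 + 89.552ms (1/5)
14. 3582.09ms @ 8 + 671.642ms (3/2)
15. 4253.731ms @ 19/2 + 335.821ms (3/4)
16. 4589.552ms @ 41/4 + 335.821ms (3/4)
17. 4925.373ms @ 11 + 63.966ms (1/7)
18. 4989.339ms @ 78/7 + 63.966ms (1/7)
19. 5053.305ms @ 79/7 + 63.966ms (1/7)
20. 5117.271ms @ 80/7 + 63.966ms (1/7)
21. 5181.237ms @ 81/7 + 63.966ms (1/7)
22. 5245.203ms @ 82/7 + 63.966ms (1/7)
23. 5309.168ms @ 83/7 + 63.966ms (1/7)
24. 5373.134ms @ 12 + 895.522ms (2)
25. 6268.657ms @ 14 + 447.761ms (1)
26. 6716.418ms @ 15 + 447.761ms (1)

note 2 onset = 3/2b = 671.642ms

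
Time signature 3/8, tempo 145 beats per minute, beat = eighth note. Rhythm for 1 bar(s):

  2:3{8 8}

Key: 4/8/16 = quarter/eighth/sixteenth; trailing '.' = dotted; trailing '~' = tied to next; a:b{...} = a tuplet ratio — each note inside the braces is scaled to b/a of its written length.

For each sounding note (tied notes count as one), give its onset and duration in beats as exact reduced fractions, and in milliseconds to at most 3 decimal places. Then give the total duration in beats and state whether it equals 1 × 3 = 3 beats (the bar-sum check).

1) 0.0ms=0b +620.69ms=3/2b
2) 620.69ms=3/2b +620.69ms=3/2b
Σ=3b of 3 (145bpm 3/8) — PASS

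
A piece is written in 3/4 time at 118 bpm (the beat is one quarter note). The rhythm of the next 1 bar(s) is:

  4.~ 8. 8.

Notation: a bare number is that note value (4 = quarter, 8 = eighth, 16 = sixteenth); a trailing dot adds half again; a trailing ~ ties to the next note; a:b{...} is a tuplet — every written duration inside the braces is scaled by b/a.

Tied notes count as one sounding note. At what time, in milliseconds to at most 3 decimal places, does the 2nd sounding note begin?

1. 0.0ms @ 0 + 1144.068ms (9/4)
2. 1144.068ms @ 9/4 + 381.356ms (3/4)

note 2 onset = 9/4b = 1144.068ms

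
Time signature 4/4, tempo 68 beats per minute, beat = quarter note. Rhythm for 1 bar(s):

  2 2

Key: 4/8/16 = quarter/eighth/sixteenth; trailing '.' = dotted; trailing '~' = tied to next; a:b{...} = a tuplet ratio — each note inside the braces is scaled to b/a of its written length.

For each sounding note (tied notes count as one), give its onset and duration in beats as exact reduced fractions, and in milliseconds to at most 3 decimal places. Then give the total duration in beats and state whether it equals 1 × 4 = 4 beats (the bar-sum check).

1) 0.0ms=0b +1764.706ms=2b
2) 1764.706ms=2b +1764.706ms=2b
Σ=4b of 4 (68bpm 4/4) — PASS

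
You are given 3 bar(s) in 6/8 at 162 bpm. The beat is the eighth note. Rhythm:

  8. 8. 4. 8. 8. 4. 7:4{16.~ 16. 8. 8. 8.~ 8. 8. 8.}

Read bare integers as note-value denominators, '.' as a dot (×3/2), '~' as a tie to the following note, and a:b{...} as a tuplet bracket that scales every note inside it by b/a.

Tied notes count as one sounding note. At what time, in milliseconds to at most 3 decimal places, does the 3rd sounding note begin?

1. 0.0ms @ 0 + 555.556ms (3/2)
2. 555.556ms @ 3/2 + 555.556ms (3/2)
3. 1111.111ms @ 3 + 1111.111ms (3)
4. 2222.222ms @ 6 + 555.556ms (3/2)
5. 2777.778ms @ 15/2 + 555.556ms (3/2)
6. 3333.333ms @ 9 + 1111.111ms (3)
7. 4444.444ms @ 12 + 317.46ms (6/7)
8. 4761.905ms @ 90/7 + 317.46ms (6/7)
9. 5079.365ms @ 96/7 + 317.46ms (6/7)
10. 5396.825ms @ 102/7 + 634.921ms (12/7)
11. 6031.746ms @ 114/7 + 317.46ms (6/7)
12. 6349.206ms @ 120/7 + 317.46ms (6/7)

note 3 onset = 3b = 1111.111ms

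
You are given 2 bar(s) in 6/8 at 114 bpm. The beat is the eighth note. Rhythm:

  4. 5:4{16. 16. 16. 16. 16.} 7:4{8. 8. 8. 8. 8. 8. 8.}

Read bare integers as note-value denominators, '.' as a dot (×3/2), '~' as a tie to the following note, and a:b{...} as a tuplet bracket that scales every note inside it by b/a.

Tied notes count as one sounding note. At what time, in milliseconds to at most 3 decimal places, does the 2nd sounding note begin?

note 2 onset = 3b = 1578.947ms

1. 0.0ms @ 0 + 1578.947ms (3)
2. 1578.947ms @ 3 + 315.789ms (3/5)
3. 1894.737ms @ 18/5 + 315.789ms (3/5)
4. 2210.526ms @ 21/5 + 315.789ms (3/5)
5. 2526.316ms @ 24/5 + 315.789ms (3/5)
6. 2842.105ms @ 27/5 + 315.789ms (3/5)
7. 3157.895ms @ 6 + 451.128ms (6/7)
8. 3609.023ms @ 48/7 + 451.128ms (6/7)
9. 4060.15ms @ 54/7 + 451.128ms (6/7)
10. 4511.278ms @ 60/7 + 451.128ms (6/7)
11. 4962.406ms @ 66/7 + 451.128ms (6/7)
12. 5413.534ms @ 72/7 + 451.128ms (6/7)
13. 5864.662ms @ 78/7 + 451.128ms (6/7)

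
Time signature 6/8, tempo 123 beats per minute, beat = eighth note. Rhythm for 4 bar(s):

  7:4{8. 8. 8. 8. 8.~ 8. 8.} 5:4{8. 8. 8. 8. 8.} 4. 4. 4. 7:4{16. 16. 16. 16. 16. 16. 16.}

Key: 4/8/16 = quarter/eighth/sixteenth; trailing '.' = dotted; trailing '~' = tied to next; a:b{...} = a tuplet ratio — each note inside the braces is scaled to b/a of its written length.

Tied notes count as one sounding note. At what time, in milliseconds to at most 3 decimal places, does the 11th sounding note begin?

1. 0.0ms @ 0 + 418.118ms (6/7)
2. 418.118ms @ 6/7 + 418.118ms (6/7)
3. 836.237ms @ 12/7 + 418.118ms (6/7)
4. 1254.355ms @ 18/7 + 418.118ms (6/7)
5. 1672.474ms @ 24/7 + 836.237ms (12/7)
6. 2508.711ms @ 36/7 + 418.118ms (6/7)
7. 2926.829ms @ 6 + 585.366ms (6/5)
8. 3512.195ms @ 36/5 + 585.366ms (6/5)
9. 4097.561ms @ 42/5 + 585.366ms (6/5)
10. 4682.927ms @ 48/5 + 585.366ms (6/5)
11. 5268.293ms @ 54/5 + 585.366ms (6/5)
12. 5853.659ms @ 12 + 1463.415ms (3)
13. 7317.073ms @ 15 + 1463.415ms (3)
14. 8780.488ms @ 18 + 1463.415ms (3)
15. 10243.902ms @ 21 + 209.059ms (3/7)
16. 10452.962ms @ 150/7 + 209.059ms (3/7)
17. 10662.021ms @ 153/7 + 209.059ms (3/7)
18. 10871.08ms @ 156/7 + 209.059ms (3/7)
19. 11080.139ms @ 159/7 + 209.059ms (3/7)
20. 11289.199ms @ 162/7 + 209.059ms (3/7)
21. 11498.258ms @ 165/7 + 209.059ms (3/7)

note 11 onset = 54/5b = 5268.293ms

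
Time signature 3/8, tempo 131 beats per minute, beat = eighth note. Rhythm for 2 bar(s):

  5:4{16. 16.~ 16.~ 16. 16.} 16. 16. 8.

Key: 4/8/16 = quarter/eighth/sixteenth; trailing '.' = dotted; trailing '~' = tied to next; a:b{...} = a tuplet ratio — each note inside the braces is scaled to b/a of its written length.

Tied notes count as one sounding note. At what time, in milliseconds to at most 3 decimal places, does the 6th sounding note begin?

1. 0.0ms @ 0 + 274.809ms (3/5)
2. 274.809ms @ 3/5 + 824.427ms (9/5)
3. 1099.237ms @ 12/5 + 274.809ms (3/5)
4. 1374.046ms @ 3 + 343.511ms (3/4)
5. 1717.557ms @ 15/4 + 343.511ms (3/4)
6. 2061.069ms @ 9/2 + 687.023ms (3/2)

note 6 onset = 9/2b = 2061.069ms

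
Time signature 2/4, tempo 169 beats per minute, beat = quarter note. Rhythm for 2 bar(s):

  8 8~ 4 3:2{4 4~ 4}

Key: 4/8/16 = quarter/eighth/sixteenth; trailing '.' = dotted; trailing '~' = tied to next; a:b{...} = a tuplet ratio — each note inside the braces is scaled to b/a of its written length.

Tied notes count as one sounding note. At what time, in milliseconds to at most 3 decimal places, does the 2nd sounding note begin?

1. 0.0ms @ 0 + 177.515ms (1/2)
2. 177.515ms @ 1/2 + 532.544ms (3/2)
3. 710.059ms @ 2 + 236.686ms (2/3)
4. 946.746ms @ 8/3 + 473.373ms (4/3)

note 2 onset = 1/2b = 177.515ms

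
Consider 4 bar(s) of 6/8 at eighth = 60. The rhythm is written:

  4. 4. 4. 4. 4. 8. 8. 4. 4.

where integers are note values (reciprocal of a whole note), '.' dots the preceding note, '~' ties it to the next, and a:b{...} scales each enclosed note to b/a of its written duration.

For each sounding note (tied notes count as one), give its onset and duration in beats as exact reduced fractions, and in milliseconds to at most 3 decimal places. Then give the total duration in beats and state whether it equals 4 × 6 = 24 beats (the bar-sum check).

1) 0.0ms=0b +3000.0ms=3b
2) 3000.0ms=3b +3000.0ms=3b
3) 6000.0ms=6b +3000.0ms=3b
4) 9000.0ms=9b +3000.0ms=3b
5) 12000.0ms=12b +3000.0ms=3b
6) 15000.0ms=15b +1500.0ms=3/2b
7) 16500.0ms=33/2b +1500.0ms=3/2b
8) 18000.0ms=18b +3000.0ms=3b
9) 21000.0ms=21b +3000.0ms=3b
Σ=24b of 24 (60bpm 6/8) — PASS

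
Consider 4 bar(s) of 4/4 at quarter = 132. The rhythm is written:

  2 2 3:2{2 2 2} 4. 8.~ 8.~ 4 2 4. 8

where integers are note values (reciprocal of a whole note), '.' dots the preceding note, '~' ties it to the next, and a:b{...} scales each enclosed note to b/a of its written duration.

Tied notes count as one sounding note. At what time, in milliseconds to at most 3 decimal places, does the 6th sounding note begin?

1. 0.0ms @ 0 + 909.091ms (2)
2. 909.091ms @ 2 + 909.091ms (2)
3. 1818.182ms @ 4 + 606.061ms (4/3)
4. 2424.242ms @ 16/3 + 606.061ms (4/3)
5. 3030.303ms @ 20/3 + 606.061ms (4/3)
6. 3636.364ms @ 8 + 681.818ms (3/2)
7. 4318.182ms @ 19/2 + 1136.364ms (5/2)
8. 5454.545ms @ 12 + 909.091ms (2)
9. 6363.636ms @ 14 + 681.818ms (3/2)
10. 7045.455ms @ 31/2 + 227.273ms (1/2)

note 6 onset = 8b = 3636.364ms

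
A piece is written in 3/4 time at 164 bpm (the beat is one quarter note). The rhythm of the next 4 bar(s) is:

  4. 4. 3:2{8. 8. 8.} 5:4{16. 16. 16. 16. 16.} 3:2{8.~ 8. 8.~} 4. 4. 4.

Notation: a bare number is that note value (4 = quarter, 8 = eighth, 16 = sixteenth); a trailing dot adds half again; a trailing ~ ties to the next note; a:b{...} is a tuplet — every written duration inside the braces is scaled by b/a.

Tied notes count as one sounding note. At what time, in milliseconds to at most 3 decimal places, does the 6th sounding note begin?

note 6 onset = 9/2b = 1646.341ms

1. 0.0ms @ 0 + 548.78ms (3/2)
2. 548.78ms @ 3/2 + 548.78ms (3/2)
3. 1097.561ms @ 3 + 182.927ms (1/2)
4. 1280.488ms @ 7/2 + 182.927ms (1/2)
5. 1463.415ms @ 4 + 182.927ms (1/2)
6. 1646.341ms @ 9/2 + 109.756ms (3/10)
7. 1756.098ms @ 24/5 + 109.756ms (3/10)
8. 1865.854ms @ 51/10 + 109.756ms (3/10)
9. 1975.61ms @ 27/5 + 109.756ms (3/10)
10. 2085.366ms @ 57/10 + 109.756ms (3/10)
11. 2195.122ms @ 6 + 365.854ms (1)
12. 2560.976ms @ 7 + 731.707ms (2)
13. 3292.683ms @ 9 + 548.78ms (3/2)
14. 3841.463ms @ 21/2 + 548.78ms (3/2)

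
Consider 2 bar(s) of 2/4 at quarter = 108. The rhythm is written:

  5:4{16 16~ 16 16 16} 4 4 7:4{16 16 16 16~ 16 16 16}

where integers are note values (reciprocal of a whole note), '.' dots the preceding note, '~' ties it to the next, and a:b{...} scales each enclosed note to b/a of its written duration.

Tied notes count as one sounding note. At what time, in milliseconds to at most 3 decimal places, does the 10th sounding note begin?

note 10 onset = 24/7b = 1904.762ms

1. 0.0ms @ 0 + 111.111ms (1/5)
2. 111.111ms @ 1/5 + 222.222ms (2/5)
3. 333.333ms @ 3/5 + 111.111ms (1/5)
4. 444.444ms @ 4/5 + 111.111ms (1/5)
5. 555.556ms @ 1 + 555.556ms (1)
6. 1111.111ms @ 2 + 555.556ms (1)
7. 1666.667ms @ 3 + 79.365ms (1/7)
8. 1746.032ms @ 22/7 + 79.365ms (1/7)
9. 1825.397ms @ 23/7 + 79.365ms (1/7)
10. 1904.762ms @ 24/7 + 158.73ms (2/7)
11. 2063.492ms @ 26/7 + 79.365ms (1/7)
12. 2142.857ms @ 27/7 + 79.365ms (1/7)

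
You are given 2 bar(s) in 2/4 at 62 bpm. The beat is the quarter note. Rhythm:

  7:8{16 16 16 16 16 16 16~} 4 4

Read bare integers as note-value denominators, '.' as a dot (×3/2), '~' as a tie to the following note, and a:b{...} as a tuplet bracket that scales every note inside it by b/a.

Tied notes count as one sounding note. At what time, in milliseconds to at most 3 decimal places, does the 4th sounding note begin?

1. 0.0ms @ 0 + 276.498ms (2/7)
2. 276.498ms @ 2/7 + 276.498ms (2/7)
3. 552.995ms @ 4/7 + 276.498ms (2/7)
4. 829.493ms @ 6/7 + 276.498ms (2/7)
5. 1105.991ms @ 8/7 + 276.498ms (2/7)
6. 1382.488ms @ 10/7 + 276.498ms (2/7)
7. 1658.986ms @ 12/7 + 1244.24ms (9/7)
8. 2903.226ms @ 3 + 967.742ms (1)

note 4 onset = 6/7b = 829.493ms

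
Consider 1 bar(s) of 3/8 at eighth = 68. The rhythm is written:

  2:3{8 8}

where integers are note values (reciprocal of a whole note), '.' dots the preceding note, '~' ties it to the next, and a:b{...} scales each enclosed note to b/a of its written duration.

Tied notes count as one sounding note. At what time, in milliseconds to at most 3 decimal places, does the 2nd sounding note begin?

1. 0.0ms @ 0 + 1323.529ms (3/2)
2. 1323.529ms @ 3/2 + 1323.529ms (3/2)

note 2 onset = 3/2b = 1323.529ms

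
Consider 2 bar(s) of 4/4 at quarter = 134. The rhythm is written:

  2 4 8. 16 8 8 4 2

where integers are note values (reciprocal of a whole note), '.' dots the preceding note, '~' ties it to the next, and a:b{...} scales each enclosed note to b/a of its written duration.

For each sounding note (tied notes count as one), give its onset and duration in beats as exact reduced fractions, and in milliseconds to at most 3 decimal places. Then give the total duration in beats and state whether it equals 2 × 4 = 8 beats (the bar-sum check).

1) 0.0ms=0b +895.522ms=2b
2) 895.522ms=2b +447.761ms=1b
3) 1343.284ms=3b +335.821ms=3/4b
4) 1679.104ms=15/4b +111.94ms=1/4b
5) 1791.045ms=4b +223.881ms=1/2b
6) 2014.925ms=9/2b +223.881ms=1/2b
7) 2238.806ms=5b +447.761ms=1b
8) 2686.567ms=6b +895.522ms=2b
Σ=8b of 8 (134bpm 4/4) — PASS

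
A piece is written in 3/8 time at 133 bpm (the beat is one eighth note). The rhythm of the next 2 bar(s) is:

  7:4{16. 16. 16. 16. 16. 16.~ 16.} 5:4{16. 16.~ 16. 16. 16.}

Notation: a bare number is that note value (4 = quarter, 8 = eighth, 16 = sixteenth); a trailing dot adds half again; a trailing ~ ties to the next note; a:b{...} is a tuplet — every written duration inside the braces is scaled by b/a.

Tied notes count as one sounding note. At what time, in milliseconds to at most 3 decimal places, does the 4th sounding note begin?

note 4 onset = 9/7b = 580.021ms

1. 0.0ms @ 0 + 193.34ms (3/7)
2. 193.34ms @ 3/7 + 193.34ms (3/7)
3. 386.681ms @ 6/7 + 193.34ms (3/7)
4. 580.021ms @ 9/7 + 193.34ms (3/7)
5. 773.362ms @ 12/7 + 193.34ms (3/7)
6. 966.702ms @ 15/7 + 386.681ms (6/7)
7. 1353.383ms @ 3 + 270.677ms (3/5)
8. 1624.06ms @ 18/5 + 541.353ms (6/5)
9. 2165.414ms @ 24/5 + 270.677ms (3/5)
10. 2436.09ms @ 27/5 + 270.677ms (3/5)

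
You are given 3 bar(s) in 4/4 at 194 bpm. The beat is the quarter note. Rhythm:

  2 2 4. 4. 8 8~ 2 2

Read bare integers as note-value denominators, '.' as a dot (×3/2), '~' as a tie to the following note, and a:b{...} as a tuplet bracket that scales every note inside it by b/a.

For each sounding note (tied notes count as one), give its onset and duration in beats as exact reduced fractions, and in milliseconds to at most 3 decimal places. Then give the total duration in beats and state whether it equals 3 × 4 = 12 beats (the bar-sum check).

1) 0.0ms=0b +618.557ms=2b
2) 618.557ms=2b +618.557ms=2b
3) 1237.113ms=4b +463.918ms=3/2b
4) 1701.031ms=11/2b +463.918ms=3/2b
5) 2164.948ms=7b +154.639ms=1/2b
6) 2319.588ms=15/2b +773.196ms=5/2b
7) 3092.784ms=10b +618.557ms=2b
Σ=12b of 12 (194bpm 4/4) — PASS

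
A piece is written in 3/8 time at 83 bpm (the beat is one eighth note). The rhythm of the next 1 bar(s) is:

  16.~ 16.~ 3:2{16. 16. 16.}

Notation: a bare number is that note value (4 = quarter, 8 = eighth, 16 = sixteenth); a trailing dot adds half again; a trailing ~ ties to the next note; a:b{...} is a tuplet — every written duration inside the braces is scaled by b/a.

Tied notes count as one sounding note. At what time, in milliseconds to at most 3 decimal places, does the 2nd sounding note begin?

1. 0.0ms @ 0 + 1445.783ms (2)
2. 1445.783ms @ 2 + 361.446ms (1/2)
3. 1807.229ms @ 5/2 + 361.446ms (1/2)

note 2 onset = 2b = 1445.783ms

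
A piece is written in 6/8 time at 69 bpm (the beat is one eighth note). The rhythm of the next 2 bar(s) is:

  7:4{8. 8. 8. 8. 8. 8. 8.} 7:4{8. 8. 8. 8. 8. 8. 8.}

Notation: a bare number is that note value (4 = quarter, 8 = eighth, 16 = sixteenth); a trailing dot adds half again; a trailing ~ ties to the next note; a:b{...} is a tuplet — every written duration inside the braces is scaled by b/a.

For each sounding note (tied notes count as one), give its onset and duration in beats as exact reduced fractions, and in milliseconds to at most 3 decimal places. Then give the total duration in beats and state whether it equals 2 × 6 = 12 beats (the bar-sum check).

1) 0.0ms=0b +745.342ms=6/7b
2) 745.342ms=6/7b +745.342ms=6/7b
3) 1490.683ms=12/7b +745.342ms=6/7b
4) 2236.025ms=18/7b +745.342ms=6/7b
5) 2981.366ms=24/7b +745.342ms=6/7b
6) 3726.708ms=30/7b +745.342ms=6/7b
7) 4472.05ms=36/7b +745.342ms=6/7b
8) 5217.391ms=6b +745.342ms=6/7b
9) 5962.733ms=48/7b +745.342ms=6/7b
10) 6708.075ms=54/7b +745.342ms=6/7b
11) 7453.416ms=60/7b +745.342ms=6/7b
12) 8198.758ms=66/7b +745.342ms=6/7b
13) 8944.099ms=72/7b +745.342ms=6/7b
14) 9689.441ms=78/7b +745.342ms=6/7b
Σ=12b of 12 (69bpm 6/8) — PASS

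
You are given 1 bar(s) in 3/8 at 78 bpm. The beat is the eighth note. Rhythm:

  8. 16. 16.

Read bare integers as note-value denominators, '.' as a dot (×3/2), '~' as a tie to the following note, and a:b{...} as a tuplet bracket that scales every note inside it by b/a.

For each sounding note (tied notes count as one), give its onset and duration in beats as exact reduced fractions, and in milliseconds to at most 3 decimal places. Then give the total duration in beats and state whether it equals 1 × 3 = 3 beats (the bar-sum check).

1) 0.0ms=0b +1153.846ms=3/2b
2) 1153.846ms=3/2b +576.923ms=3/4b
3) 1730.769ms=9/4b +576.923ms=3/4b
Σ=3b of 3 (78bpm 3/8) — PASS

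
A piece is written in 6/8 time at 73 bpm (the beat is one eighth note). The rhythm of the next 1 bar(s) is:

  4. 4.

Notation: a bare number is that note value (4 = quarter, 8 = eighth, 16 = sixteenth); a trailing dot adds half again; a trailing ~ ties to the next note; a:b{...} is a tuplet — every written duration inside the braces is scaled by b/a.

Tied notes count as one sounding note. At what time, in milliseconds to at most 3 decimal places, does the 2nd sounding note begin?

1. 0.0ms @ 0 + 2465.753ms (3)
2. 2465.753ms @ 3 + 2465.753ms (3)

note 2 onset = 3b = 2465.753ms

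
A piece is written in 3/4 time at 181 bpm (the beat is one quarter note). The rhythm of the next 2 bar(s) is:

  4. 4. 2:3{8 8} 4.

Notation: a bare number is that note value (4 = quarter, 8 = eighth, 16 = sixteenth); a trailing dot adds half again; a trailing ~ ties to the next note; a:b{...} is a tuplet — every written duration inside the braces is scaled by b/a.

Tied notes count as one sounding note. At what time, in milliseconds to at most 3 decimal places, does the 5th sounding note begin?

1. 0.0ms @ 0 + 497.238ms (3/2)
2. 497.238ms @ 3/2 + 497.238ms (3/2)
3. 994.475ms @ 3 + 248.619ms (3/4)
4. 1243.094ms @ 15/4 + 248.619ms (3/4)
5. 1491.713ms @ 9/2 + 497.238ms (3/2)

note 5 onset = 9/2b = 1491.713ms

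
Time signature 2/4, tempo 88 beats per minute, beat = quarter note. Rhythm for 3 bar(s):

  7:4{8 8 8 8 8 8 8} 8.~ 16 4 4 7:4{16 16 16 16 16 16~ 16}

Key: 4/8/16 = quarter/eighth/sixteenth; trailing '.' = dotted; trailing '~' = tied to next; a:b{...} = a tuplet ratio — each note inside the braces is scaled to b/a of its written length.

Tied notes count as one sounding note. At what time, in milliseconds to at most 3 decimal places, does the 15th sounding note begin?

note 15 onset = 39/7b = 3798.701ms

1. 0.0ms @ 0 + 194.805ms (2/7)
2. 194.805ms @ 2/7 + 194.805ms (2/7)
3. 389.61ms @ 4/7 + 194.805ms (2/7)
4. 584.416ms @ 6/7 + 194.805ms (2/7)
5. 779.221ms @ 8/7 + 194.805ms (2/7)
6. 974.026ms @ 10/7 + 194.805ms (2/7)
7. 1168.831ms @ 12/7 + 194.805ms (2/7)
8. 1363.636ms @ 2 + 681.818ms (1)
9. 2045.455ms @ 3 + 681.818ms (1)
10. 2727.273ms @ 4 + 681.818ms (1)
11. 3409.091ms @ 5 + 97.403ms (1/7)
12. 3506.494ms @ 36/7 + 97.403ms (1/7)
13. 3603.896ms @ 37/7 + 97.403ms (1/7)
14. 3701.299ms @ 38/7 + 97.403ms (1/7)
15. 3798.701ms @ 39/7 + 97.403ms (1/7)
16. 3896.104ms @ 40/7 + 194.805ms (2/7)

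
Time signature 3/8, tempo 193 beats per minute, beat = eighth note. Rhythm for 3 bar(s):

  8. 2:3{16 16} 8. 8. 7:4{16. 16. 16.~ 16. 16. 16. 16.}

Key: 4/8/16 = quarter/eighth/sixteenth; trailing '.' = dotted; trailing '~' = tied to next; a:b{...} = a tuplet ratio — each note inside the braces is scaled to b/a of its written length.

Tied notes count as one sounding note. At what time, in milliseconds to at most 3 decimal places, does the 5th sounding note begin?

1. 0.0ms @ 0 + 466.321ms (3/2)
2. 466.321ms @ 3/2 + 233.161ms (3/4)
3. 699.482ms @ 9/4 + 233.161ms (3/4)
4. 932.642ms @ 3 + 466.321ms (3/2)
5. 1398.964ms @ 9/2 + 466.321ms (3/2)
6. 1865.285ms @ 6 + 133.235ms (3/7)
7. 1998.52ms @ 45/7 + 133.235ms (3/7)
8. 2131.754ms @ 48/7 + 266.469ms (6/7)
9. 2398.224ms @ 54/7 + 133.235ms (3/7)
10. 2531.458ms @ 57/7 + 133.235ms (3/7)
11. 2664.693ms @ 60/7 + 133.235ms (3/7)

note 5 onset = 9/2b = 1398.964ms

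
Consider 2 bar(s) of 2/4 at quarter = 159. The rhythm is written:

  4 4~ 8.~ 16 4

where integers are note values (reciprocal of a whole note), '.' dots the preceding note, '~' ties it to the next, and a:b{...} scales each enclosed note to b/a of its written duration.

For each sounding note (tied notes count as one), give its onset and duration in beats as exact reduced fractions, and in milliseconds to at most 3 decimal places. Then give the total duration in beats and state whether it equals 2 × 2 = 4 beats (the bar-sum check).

1) 0.0ms=0b +377.358ms=1b
2) 377.358ms=1b +754.717ms=2b
3) 1132.075ms=3b +377.358ms=1b
Σ=4b of 4 (159bpm 2/4) — PASS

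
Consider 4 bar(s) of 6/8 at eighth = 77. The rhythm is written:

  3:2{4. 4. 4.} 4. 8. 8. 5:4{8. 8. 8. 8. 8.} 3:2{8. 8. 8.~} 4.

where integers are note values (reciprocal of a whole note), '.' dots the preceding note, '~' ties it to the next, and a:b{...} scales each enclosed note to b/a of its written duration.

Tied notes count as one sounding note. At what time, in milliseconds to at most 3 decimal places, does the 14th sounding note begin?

1. 0.0ms @ 0 + 1558.442ms (2)
2. 1558.442ms @ 2 + 1558.442ms (2)
3. 3116.883ms @ 4 + 1558.442ms (2)
4. 4675.325ms @ 6 + 2337.662ms (3)
5. 7012.987ms @ 9 + 1168.831ms (3/2)
6. 8181.818ms @ 21/2 + 1168.831ms (3/2)
7. 9350.649ms @ 12 + 935.065ms (6/5)
8. 10285.714ms @ 66/5 + 935.065ms (6/5)
9. 11220.779ms @ 72/5 + 935.065ms (6/5)
10. 12155.844ms @ 78/5 + 935.065ms (6/5)
11. 13090.909ms @ 84/5 + 935.065ms (6/5)
12. 14025.974ms @ 18 + 779.221ms (1)
13. 14805.195ms @ 19 + 779.221ms (1)
14. 15584.416ms @ 20 + 3116.883ms (4)

note 14 onset = 20b = 15584.416ms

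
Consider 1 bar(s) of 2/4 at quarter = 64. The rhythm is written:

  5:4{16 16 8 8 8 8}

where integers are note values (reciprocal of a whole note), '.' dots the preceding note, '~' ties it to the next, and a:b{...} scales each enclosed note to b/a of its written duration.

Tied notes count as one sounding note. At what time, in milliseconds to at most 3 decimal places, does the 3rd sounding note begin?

1. 0.0ms @ 0 + 187.5ms (1/5)
2. 187.5ms @ 1/5 + 187.5ms (1/5)
3. 375.0ms @ 2/5 + 375.0ms (2/5)
4. 750.0ms @ 4/5 + 375.0ms (2/5)
5. 1125.0ms @ 6/5 + 375.0ms (2/5)
6. 1500.0ms @ 8/5 + 375.0ms (2/5)

note 3 onset = 2/5b = 375.0ms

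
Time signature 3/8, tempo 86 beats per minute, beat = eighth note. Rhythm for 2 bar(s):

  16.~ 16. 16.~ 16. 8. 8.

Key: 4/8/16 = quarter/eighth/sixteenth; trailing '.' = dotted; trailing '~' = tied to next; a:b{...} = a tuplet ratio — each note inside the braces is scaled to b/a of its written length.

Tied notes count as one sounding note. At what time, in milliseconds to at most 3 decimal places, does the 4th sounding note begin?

note 4 onset = 9/2b = 3139.535ms

1. 0.0ms @ 0 + 1046.512ms (3/2)
2. 1046.512ms @ 3/2 + 1046.512ms (3/2)
3. 2093.023ms @ 3 + 1046.512ms (3/2)
4. 3139.535ms @ 9/2 + 1046.512ms (3/2)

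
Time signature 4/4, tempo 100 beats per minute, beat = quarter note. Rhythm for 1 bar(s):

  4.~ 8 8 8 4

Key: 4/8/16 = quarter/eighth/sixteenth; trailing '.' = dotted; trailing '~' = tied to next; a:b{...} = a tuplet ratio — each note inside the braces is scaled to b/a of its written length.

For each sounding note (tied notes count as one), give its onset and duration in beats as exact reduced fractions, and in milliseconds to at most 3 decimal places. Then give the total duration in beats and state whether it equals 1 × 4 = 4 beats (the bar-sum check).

1) 0.0ms=0b +1200.0ms=2b
2) 1200.0ms=2b +300.0ms=1/2b
3) 1500.0ms=5/2b +300.0ms=1/2b
4) 1800.0ms=3b +600.0ms=1b
Σ=4b of 4 (100bpm 4/4) — PASS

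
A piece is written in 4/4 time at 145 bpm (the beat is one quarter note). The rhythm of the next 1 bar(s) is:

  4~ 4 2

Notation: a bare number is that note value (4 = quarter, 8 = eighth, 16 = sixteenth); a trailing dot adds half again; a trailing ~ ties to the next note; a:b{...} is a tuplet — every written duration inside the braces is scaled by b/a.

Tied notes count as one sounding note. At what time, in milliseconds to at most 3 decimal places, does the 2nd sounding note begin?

1. 0.0ms @ 0 + 827.586ms (2)
2. 827.586ms @ 2 + 827.586ms (2)

note 2 onset = 2b = 827.586ms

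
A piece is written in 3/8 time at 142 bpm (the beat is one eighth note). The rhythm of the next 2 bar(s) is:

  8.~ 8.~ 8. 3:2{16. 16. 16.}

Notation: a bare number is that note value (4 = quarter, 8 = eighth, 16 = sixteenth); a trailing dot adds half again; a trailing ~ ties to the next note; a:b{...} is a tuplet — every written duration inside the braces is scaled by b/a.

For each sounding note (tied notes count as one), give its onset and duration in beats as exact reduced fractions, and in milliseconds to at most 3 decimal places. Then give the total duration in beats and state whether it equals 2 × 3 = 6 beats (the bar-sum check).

1) 0.0ms=0b +1901.408ms=9/2b
2) 1901.408ms=9/2b +211.268ms=1/2b
3) 2112.676ms=5b +211.268ms=1/2b
4) 2323.944ms=11/2b +211.268ms=1/2b
Σ=6b of 6 (142bpm 3/8) — PASS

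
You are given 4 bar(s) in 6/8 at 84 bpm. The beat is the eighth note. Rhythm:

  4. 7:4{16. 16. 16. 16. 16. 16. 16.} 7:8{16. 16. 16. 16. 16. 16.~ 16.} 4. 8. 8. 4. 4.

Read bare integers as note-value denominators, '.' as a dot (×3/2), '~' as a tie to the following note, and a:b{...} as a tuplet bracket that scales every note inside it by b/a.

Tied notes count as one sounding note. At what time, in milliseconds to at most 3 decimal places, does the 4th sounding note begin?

note 4 onset = 27/7b = 2755.102ms

1. 0.0ms @ 0 + 2142.857ms (3)
2. 2142.857ms @ 3 + 306.122ms (3/7)
3. 2448.98ms @ 24/7 + 306.122ms (3/7)
4. 2755.102ms @ 27/7 + 306.122ms (3/7)
5. 3061.224ms @ 30/7 + 306.122ms (3/7)
6. 3367.347ms @ 33/7 + 306.122ms (3/7)
7. 3673.469ms @ 36/7 + 306.122ms (3/7)
8. 3979.592ms @ 39/7 + 306.122ms (3/7)
9. 4285.714ms @ 6 + 612.245ms (6/7)
10. 4897.959ms @ 48/7 + 612.245ms (6/7)
11. 5510.204ms @ 54/7 + 612.245ms (6/7)
12. 6122.449ms @ 60/7 + 612.245ms (6/7)
13. 6734.694ms @ 66/7 + 612.245ms (6/7)
14. 7346.939ms @ 72/7 + 1224.49ms (12/7)
15. 8571.429ms @ 12 + 2142.857ms (3)
16. 10714.286ms @ 15 + 1071.429ms (3/2)
17. 11785.714ms @ 33/2 + 1071.429ms (3/2)
18. 12857.143ms @ 18 + 2142.857ms (3)
19. 15000.0ms @ 21 + 2142.857ms (3)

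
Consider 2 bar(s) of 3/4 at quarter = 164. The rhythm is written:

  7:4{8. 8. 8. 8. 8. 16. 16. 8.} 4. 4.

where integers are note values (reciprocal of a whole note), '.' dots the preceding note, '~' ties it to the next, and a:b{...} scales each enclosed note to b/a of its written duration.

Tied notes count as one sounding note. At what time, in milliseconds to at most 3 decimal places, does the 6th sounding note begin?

1. 0.0ms @ 0 + 156.794ms (3/7)
2. 156.794ms @ 3/7 + 156.794ms (3/7)
3. 313.589ms @ 6/7 + 156.794ms (3/7)
4. 470.383ms @ 9/7 + 156.794ms (3/7)
5. 627.178ms @ 12/7 + 156.794ms (3/7)
6. 783.972ms @ 15/7 + 78.397ms (3/14)
7. 862.369ms @ 33/14 + 78.397ms (3/14)
8. 940.767ms @ 18/7 + 156.794ms (3/7)
9. 1097.561ms @ 3 + 548.78ms (3/2)
10. 1646.341ms @ 9/2 + 548.78ms (3/2)

note 6 onset = 15/7b = 783.972ms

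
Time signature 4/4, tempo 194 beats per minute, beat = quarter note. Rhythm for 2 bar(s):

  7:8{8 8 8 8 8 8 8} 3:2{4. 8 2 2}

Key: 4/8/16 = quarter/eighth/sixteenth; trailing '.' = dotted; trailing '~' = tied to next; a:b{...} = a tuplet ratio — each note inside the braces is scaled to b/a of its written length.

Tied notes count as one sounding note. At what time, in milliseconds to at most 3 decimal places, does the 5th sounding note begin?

1. 0.0ms @ 0 + 176.73ms (4/7)
2. 176.73ms @ 4/7 + 176.73ms (4/7)
3. 353.461ms @ 8/7 + 176.73ms (4/7)
4. 530.191ms @ 12/7 + 176.73ms (4/7)
5. 706.922ms @ 16/7 + 176.73ms (4/7)
6. 883.652ms @ 20/7 + 176.73ms (4/7)
7. 1060.383ms @ 24/7 + 176.73ms (4/7)
8. 1237.113ms @ 4 + 309.278ms (1)
9. 1546.392ms @ 5 + 103.093ms (1/3)
10. 1649.485ms @ 16/3 + 412.371ms (4/3)
11. 2061.856ms @ 20/3 + 412.371ms (4/3)

note 5 onset = 16/7b = 706.922ms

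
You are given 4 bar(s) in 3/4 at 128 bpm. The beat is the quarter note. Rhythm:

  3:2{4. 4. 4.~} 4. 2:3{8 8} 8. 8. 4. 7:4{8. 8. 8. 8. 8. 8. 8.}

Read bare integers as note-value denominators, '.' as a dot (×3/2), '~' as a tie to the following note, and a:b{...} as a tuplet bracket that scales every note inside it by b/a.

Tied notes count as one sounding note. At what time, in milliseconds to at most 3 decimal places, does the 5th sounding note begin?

1. 0.0ms @ 0 + 468.75ms (1)
2. 468.75ms @ 1 + 468.75ms (1)
3. 937.5ms @ 2 + 1171.875ms (5/2)
4. 2109.375ms @ 9/2 + 351.562ms (3/4)
5. 2460.938ms @ 21/4 + 351.562ms (3/4)
6. 2812.5ms @ 6 + 351.562ms (3/4)
7. 3164.062ms @ 27/4 + 351.562ms (3/4)
8. 3515.625ms @ 15/2 + 703.125ms (3/2)
9. 4218.75ms @ 9 + 200.893ms (3/7)
10. 4419.643ms @ 66/7 + 200.893ms (3/7)
11. 4620.536ms @ 69/7 + 200.893ms (3/7)
12. 4821.429ms @ 72/7 + 200.893ms (3/7)
13. 5022.321ms @ 75/7 + 200.893ms (3/7)
14. 5223.214ms @ 78/7 + 200.893ms (3/7)
15. 5424.107ms @ 81/7 + 200.893ms (3/7)

note 5 onset = 21/4b = 2460.938ms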